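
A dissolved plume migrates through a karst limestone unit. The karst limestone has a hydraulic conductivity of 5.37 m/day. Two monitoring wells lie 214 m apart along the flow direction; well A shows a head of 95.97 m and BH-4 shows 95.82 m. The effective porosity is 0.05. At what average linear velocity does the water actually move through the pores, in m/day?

0.0753

Hydraulic gradient i = (95.97 − 95.82) / 214 = 0.15 / 214 = 0.0007009.
Darcy flux q = K · i = 5.370 × 0.0007009 = 0.003764 m/day.
Seepage velocity v = q / n_e = 0.003764 / 0.05 = 0.07528 m/day.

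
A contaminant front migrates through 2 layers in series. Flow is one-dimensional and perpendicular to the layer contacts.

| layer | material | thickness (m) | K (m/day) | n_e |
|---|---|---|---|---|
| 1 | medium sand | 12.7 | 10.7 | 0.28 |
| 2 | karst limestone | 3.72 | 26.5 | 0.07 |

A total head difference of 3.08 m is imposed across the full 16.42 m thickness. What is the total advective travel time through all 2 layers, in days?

1.64

With flow normal to the layers, continuity requires the same specific discharge q through every layer.
Σ(b_i/K_i) = 12.7/10.7 + 3.72/26.5 = 1.327 d.
q = Δh / Σ(b_i/K_i) = 3.08 / 1.327 = 2.321 m/day.
In each layer the seepage velocity is v_i = q/n_i, so the layer transit time is t_i = b_i·n_i / q:
  layer 1 (medium sand): t_1 = 12.7 × 0.28 / 2.321 = 1.532 d
  layer 2 (karst limestone): t_2 = 3.72 × 0.07 / 2.321 = 0.1122 d
Total t = Σ t_i = 1.645 days.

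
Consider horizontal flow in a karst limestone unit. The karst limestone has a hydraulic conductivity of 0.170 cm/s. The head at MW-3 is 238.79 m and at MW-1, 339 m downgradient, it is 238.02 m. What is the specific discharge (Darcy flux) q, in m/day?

0.334

Convert K: 0.170 cm/s × 864 = 146.9 m/day.
Hydraulic gradient i = (238.79 − 238.02) / 339 = 0.77 / 339 = 0.002271.
Specific discharge q = K · i = 146.9 × 0.002271 = 0.3336 m/day.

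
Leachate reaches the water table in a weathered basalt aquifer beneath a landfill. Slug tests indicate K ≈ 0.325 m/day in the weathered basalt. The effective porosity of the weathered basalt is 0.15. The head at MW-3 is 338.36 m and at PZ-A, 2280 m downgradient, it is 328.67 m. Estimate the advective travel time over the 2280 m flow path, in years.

678

Hydraulic gradient i = (338.36 − 328.67) / 2280 = 9.69 / 2280 = 0.004250.
Darcy flux q = K · i = 0.3250 × 0.004250 = 0.001381 m/day.
Seepage velocity v = q / n_e = 0.001381 / 0.15 = 0.009208 m/day.
Travel time t = L / v = 2280 / 0.009208 = 2.476e+05 days = 677.9 years.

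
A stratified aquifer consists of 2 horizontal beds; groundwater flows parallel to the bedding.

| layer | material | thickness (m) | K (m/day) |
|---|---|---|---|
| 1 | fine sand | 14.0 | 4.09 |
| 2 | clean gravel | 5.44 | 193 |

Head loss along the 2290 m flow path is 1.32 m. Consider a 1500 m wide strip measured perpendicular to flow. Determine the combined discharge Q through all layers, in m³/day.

957

Flow is parallel to layering, so each bed carries its own Darcy discharge and the transmissivities add.
Σ(K_i·b_i) = 4.09×14.0 + 193×5.44 = 1107 m²/day.
Hydraulic gradient i = Δh / L = 1.32 / 2290 = 0.0005764.
Q = Σ(K_i·b_i) · W · i = 1107 × 1500 × 0.0005764 = 957.3 m³/day.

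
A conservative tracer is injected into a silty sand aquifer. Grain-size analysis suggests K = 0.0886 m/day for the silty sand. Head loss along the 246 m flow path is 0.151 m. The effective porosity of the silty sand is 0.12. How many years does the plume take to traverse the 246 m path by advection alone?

Hydraulic gradient i = Δh / L = 0.151 / 246 = 0.0006138.
Darcy flux q = K · i = 0.08860 × 0.0006138 = 5.438e-05 m/day.
Seepage velocity v = q / n_e = 5.438e-05 / 0.12 = 0.0004532 m/day.
Travel time t = L / v = 246 / 0.0004532 = 5.428e+05 days = 1486 years.

1490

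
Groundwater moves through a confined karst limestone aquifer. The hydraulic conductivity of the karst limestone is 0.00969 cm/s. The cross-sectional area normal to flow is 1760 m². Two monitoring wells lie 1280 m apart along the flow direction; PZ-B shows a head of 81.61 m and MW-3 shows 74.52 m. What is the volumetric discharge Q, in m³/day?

81.6

Convert K: 0.00969 cm/s × 864 = 8.372 m/day.
Hydraulic gradient i = (81.61 − 74.52) / 1280 = 7.09 / 1280 = 0.005539.
Darcy's law: Q = K · A · i = 8.372 × 1760 × 0.005539 = 81.62 m³/day.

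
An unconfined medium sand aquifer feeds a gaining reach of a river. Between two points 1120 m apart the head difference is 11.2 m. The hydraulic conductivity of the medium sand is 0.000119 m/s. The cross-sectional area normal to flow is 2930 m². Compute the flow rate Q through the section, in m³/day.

301

Convert K: 0.000119 m/s × 86400 = 10.28 m/day.
Hydraulic gradient i = Δh / L = 11.2 / 1120 = 0.01000.
Darcy's law: Q = K · A · i = 10.28 × 2930 × 0.01000 = 301.3 m³/day.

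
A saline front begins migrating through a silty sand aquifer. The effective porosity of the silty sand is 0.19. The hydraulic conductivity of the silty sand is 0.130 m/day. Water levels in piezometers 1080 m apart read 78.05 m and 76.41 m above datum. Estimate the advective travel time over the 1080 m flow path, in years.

2850

Hydraulic gradient i = (78.05 − 76.41) / 1080 = 1.64 / 1080 = 0.001519.
Darcy flux q = K · i = 0.1300 × 0.001519 = 0.0001974 m/day.
Seepage velocity v = q / n_e = 0.0001974 / 0.19 = 0.001039 m/day.
Travel time t = L / v = 1080 / 0.001039 = 1.039e+06 days = 2846 years.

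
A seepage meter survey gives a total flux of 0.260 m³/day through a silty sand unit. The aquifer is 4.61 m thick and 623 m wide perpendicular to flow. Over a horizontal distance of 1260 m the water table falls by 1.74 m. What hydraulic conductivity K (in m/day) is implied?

0.0656

Cross-sectional area A = 623 × 4.61 = 2872 m².
Hydraulic gradient i = Δh / L = 1.74 / 1260 = 0.001381.
From Q = K·A·i, K = Q / (A·i) = 0.260 / (2872 × 0.001381) = 0.06555 m/day.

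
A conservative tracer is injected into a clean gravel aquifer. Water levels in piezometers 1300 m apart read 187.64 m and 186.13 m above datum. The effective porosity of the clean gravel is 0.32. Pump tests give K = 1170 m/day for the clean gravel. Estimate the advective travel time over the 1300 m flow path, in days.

306

Hydraulic gradient i = (187.64 − 186.13) / 1300 = 1.51 / 1300 = 0.001162.
Darcy flux q = K · i = 1170 × 0.001162 = 1.359 m/day.
Seepage velocity v = q / n_e = 1.359 / 0.32 = 4.247 m/day.
Travel time t = L / v = 1300 / 4.247 = 306.1 days.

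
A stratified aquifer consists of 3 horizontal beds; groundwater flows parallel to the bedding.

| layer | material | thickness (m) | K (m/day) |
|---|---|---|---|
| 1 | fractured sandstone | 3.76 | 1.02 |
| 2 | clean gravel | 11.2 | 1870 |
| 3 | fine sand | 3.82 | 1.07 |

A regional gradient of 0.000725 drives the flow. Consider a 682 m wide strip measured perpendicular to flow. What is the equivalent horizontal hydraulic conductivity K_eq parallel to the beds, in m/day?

1120

Flow is parallel to layering, so each bed carries its own Darcy discharge and the transmissivities add.
Σ(K_i·b_i) = 1.02×3.76 + 1870×11.2 + 1.07×3.82 = 20952 m²/day.
Total thickness b = 18.78 m, so K_eq = Σ(K_i·b_i)/b = 1116 m/day.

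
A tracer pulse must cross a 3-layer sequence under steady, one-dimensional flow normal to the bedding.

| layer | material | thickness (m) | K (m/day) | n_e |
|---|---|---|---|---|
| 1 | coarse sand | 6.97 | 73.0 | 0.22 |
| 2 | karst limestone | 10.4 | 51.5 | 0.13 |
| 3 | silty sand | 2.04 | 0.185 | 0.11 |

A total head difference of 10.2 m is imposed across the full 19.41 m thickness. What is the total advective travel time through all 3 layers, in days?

3.45

With flow normal to the layers, continuity requires the same specific discharge q through every layer.
Σ(b_i/K_i) = 6.97/73.0 + 10.4/51.5 + 2.04/0.185 = 11.32 d.
q = Δh / Σ(b_i/K_i) = 10.2 / 11.32 = 0.9007 m/day.
In each layer the seepage velocity is v_i = q/n_i, so the layer transit time is t_i = b_i·n_i / q:
  layer 1 (coarse sand): t_1 = 6.97 × 0.22 / 0.9007 = 1.702 d
  layer 2 (karst limestone): t_2 = 10.4 × 0.13 / 0.9007 = 1.501 d
  layer 3 (silty sand): t_3 = 2.04 × 0.11 / 0.9007 = 0.2491 d
Total t = Σ t_i = 3.453 days.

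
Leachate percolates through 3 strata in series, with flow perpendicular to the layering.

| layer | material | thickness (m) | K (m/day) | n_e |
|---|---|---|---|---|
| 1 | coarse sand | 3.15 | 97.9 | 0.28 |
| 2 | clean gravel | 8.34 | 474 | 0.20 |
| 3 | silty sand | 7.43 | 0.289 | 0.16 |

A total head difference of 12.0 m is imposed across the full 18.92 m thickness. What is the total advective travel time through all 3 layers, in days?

8.03

With flow normal to the layers, continuity requires the same specific discharge q through every layer.
Σ(b_i/K_i) = 3.15/97.9 + 8.34/474 + 7.43/0.289 = 25.76 d.
q = Δh / Σ(b_i/K_i) = 12.0 / 25.76 = 0.4659 m/day.
In each layer the seepage velocity is v_i = q/n_i, so the layer transit time is t_i = b_i·n_i / q:
  layer 1 (coarse sand): t_1 = 3.15 × 0.28 / 0.4659 = 1.893 d
  layer 2 (clean gravel): t_2 = 8.34 × 0.20 / 0.4659 = 3.581 d
  layer 3 (silty sand): t_3 = 7.43 × 0.16 / 0.4659 = 2.552 d
Total t = Σ t_i = 8.026 days.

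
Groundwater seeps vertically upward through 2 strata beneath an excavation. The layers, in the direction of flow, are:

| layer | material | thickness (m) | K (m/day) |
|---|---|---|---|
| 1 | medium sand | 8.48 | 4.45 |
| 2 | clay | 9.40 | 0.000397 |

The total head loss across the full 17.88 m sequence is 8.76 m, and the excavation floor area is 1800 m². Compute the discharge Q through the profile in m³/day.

Flow is perpendicular to layering, so the layers act in series and the equivalent K is the thickness-weighted harmonic mean.
Total thickness L = 8.48 + 9.40 = 17.88 m.
Σ(b_i/K_i) = 8.48/4.45 + 9.40/0.000397 = 23679 d.
K_eq = L / Σ(b_i/K_i) = 17.88 / 23679 = 0.0007551 m/day.
Q = K_eq · A · (Δh/L) = 0.0007551 × 1800 × (8.76/17.88) = 0.6659 m³/day.

0.666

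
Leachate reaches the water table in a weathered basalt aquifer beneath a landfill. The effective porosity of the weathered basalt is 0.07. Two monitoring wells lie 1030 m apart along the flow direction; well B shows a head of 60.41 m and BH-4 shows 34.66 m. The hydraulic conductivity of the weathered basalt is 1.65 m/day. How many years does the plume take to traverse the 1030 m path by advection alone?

4.79

Hydraulic gradient i = (60.41 − 34.66) / 1030 = 25.75 / 1030 = 0.02500.
Darcy flux q = K · i = 1.650 × 0.02500 = 0.04125 m/day.
Seepage velocity v = q / n_e = 0.04125 / 0.07 = 0.5893 m/day.
Travel time t = L / v = 1030 / 0.5893 = 1748 days = 4.785 years.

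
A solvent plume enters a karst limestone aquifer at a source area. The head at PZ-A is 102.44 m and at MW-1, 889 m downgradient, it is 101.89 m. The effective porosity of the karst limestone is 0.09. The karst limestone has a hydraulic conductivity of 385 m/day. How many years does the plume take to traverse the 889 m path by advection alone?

Hydraulic gradient i = (102.44 − 101.89) / 889 = 0.55 / 889 = 0.0006187.
Darcy flux q = K · i = 385.0 × 0.0006187 = 0.2382 m/day.
Seepage velocity v = q / n_e = 0.2382 / 0.09 = 2.647 m/day.
Travel time t = L / v = 889 / 2.647 = 335.9 days = 0.9197 years.

0.920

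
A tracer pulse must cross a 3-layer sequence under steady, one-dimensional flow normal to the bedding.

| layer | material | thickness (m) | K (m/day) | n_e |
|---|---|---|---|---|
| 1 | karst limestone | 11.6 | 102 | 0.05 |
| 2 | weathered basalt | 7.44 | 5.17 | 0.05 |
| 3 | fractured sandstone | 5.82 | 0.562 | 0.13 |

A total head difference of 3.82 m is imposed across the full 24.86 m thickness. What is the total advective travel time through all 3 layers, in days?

5.33

With flow normal to the layers, continuity requires the same specific discharge q through every layer.
Σ(b_i/K_i) = 11.6/102 + 7.44/5.17 + 5.82/0.562 = 11.91 d.
q = Δh / Σ(b_i/K_i) = 3.82 / 11.91 = 0.3208 m/day.
In each layer the seepage velocity is v_i = q/n_i, so the layer transit time is t_i = b_i·n_i / q:
  layer 1 (karst limestone): t_1 = 11.6 × 0.05 / 0.3208 = 1.808 d
  layer 2 (weathered basalt): t_2 = 7.44 × 0.05 / 0.3208 = 1.160 d
  layer 3 (fractured sandstone): t_3 = 5.82 × 0.13 / 0.3208 = 2.359 d
Total t = Σ t_i = 5.326 days.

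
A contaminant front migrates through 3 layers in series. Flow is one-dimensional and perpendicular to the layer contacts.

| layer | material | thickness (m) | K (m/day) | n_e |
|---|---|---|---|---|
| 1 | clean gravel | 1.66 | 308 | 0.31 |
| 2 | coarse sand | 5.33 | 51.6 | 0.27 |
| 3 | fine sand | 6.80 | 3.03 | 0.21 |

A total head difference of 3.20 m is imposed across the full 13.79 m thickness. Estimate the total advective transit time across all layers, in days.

With flow normal to the layers, continuity requires the same specific discharge q through every layer.
Σ(b_i/K_i) = 1.66/308 + 5.33/51.6 + 6.80/3.03 = 2.353 d.
q = Δh / Σ(b_i/K_i) = 3.20 / 2.353 = 1.360 m/day.
In each layer the seepage velocity is v_i = q/n_i, so the layer transit time is t_i = b_i·n_i / q:
  layer 1 (clean gravel): t_1 = 1.66 × 0.31 / 1.360 = 0.3784 d
  layer 2 (coarse sand): t_2 = 5.33 × 0.27 / 1.360 = 1.058 d
  layer 3 (fine sand): t_3 = 6.80 × 0.21 / 1.360 = 1.050 d
Total t = Σ t_i = 2.487 days.

2.49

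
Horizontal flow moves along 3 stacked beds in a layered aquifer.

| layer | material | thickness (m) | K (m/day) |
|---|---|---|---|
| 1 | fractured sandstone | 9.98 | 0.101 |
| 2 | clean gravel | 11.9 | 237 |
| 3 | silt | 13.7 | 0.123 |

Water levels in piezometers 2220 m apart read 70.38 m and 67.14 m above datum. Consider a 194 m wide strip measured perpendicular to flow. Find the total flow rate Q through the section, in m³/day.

Flow is parallel to layering, so each bed carries its own Darcy discharge and the transmissivities add.
Σ(K_i·b_i) = 0.101×9.98 + 237×11.9 + 0.123×13.7 = 2823 m²/day.
Hydraulic gradient i = (70.38 − 67.14) / 2220 = 3.24 / 2220 = 0.001459.
Q = Σ(K_i·b_i) · W · i = 2823 × 194 × 0.001459 = 799.3 m³/day.

799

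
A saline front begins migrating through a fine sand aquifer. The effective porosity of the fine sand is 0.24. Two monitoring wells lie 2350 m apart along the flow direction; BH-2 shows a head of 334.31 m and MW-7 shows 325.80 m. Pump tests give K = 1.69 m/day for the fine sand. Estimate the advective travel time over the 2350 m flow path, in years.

252

Hydraulic gradient i = (334.31 − 325.80) / 2350 = 8.51 / 2350 = 0.003621.
Darcy flux q = K · i = 1.690 × 0.003621 = 0.006120 m/day.
Seepage velocity v = q / n_e = 0.006120 / 0.24 = 0.02550 m/day.
Travel time t = L / v = 2350 / 0.02550 = 92158 days = 252.3 years.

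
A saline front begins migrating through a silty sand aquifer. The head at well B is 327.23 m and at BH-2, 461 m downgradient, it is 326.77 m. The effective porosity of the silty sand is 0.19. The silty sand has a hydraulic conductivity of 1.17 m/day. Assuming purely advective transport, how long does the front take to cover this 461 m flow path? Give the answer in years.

Hydraulic gradient i = (327.23 − 326.77) / 461 = 0.46 / 461 = 0.0009978.
Darcy flux q = K · i = 1.170 × 0.0009978 = 0.001167 m/day.
Seepage velocity v = q / n_e = 0.001167 / 0.19 = 0.006145 m/day.
Travel time t = L / v = 461 / 0.006145 = 75026 days = 205.4 years.

205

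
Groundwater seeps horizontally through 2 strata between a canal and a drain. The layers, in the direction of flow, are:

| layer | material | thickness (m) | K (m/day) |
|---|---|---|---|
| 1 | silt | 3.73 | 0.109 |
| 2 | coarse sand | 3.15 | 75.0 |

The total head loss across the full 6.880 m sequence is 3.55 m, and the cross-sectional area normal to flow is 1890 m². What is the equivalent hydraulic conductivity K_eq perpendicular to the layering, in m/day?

0.201

Flow is perpendicular to layering, so the layers act in series and the equivalent K is the thickness-weighted harmonic mean.
Total thickness L = 3.73 + 3.15 = 6.880 m.
Σ(b_i/K_i) = 3.73/0.109 + 3.15/75.0 = 34.26 d.
K_eq = L / Σ(b_i/K_i) = 6.880 / 34.26 = 0.2008 m/day.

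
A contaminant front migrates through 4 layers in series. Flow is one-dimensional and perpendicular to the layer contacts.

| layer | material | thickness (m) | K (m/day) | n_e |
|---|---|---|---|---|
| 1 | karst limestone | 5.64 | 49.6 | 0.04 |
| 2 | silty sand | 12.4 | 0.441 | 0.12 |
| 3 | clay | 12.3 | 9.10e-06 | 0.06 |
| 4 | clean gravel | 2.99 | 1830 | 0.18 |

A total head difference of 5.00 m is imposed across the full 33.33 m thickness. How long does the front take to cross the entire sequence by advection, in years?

2210

With flow normal to the layers, continuity requires the same specific discharge q through every layer.
Σ(b_i/K_i) = 5.64/49.6 + 12.4/0.441 + 12.3/9.10e-06 + 2.99/1830 = 1.352e+06 d.
q = Δh / Σ(b_i/K_i) = 5.00 / 1.352e+06 = 3.699e-06 m/day.
In each layer the seepage velocity is v_i = q/n_i, so the layer transit time is t_i = b_i·n_i / q:
  layer 1 (karst limestone): t_1 = 5.64 × 0.04 / 3.699e-06 = 60988 d
  layer 2 (silty sand): t_2 = 12.4 × 0.12 / 3.699e-06 = 4.023e+05 d
  layer 3 (clay): t_3 = 12.3 × 0.06 / 3.699e-06 = 1.995e+05 d
  layer 4 (clean gravel): t_4 = 2.99 × 0.18 / 3.699e-06 = 1.455e+05 d
Total t = Σ t_i = 8.082e+05 days = 2213 years.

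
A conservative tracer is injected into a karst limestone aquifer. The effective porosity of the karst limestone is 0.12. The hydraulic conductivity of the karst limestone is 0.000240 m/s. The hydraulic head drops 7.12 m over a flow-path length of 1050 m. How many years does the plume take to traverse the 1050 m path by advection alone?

Convert K: 0.000240 m/s × 86400 = 20.74 m/day.
Hydraulic gradient i = Δh / L = 7.12 / 1050 = 0.006781.
Darcy flux q = K · i = 20.74 × 0.006781 = 0.1406 m/day.
Seepage velocity v = q / n_e = 0.1406 / 0.12 = 1.172 m/day.
Travel time t = L / v = 1050 / 1.172 = 896.1 days = 2.453 years.

2.45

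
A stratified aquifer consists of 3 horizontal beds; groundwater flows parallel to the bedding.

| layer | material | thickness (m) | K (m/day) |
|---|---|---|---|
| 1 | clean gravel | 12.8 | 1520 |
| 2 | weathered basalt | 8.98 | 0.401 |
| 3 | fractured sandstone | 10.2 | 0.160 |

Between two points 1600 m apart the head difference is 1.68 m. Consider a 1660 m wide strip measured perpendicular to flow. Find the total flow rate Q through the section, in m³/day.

Flow is parallel to layering, so each bed carries its own Darcy discharge and the transmissivities add.
Σ(K_i·b_i) = 1520×12.8 + 0.401×8.98 + 0.160×10.2 = 19461 m²/day.
Hydraulic gradient i = Δh / L = 1.68 / 1600 = 0.001050.
Q = Σ(K_i·b_i) · W · i = 19461 × 1660 × 0.001050 = 33921 m³/day.

33900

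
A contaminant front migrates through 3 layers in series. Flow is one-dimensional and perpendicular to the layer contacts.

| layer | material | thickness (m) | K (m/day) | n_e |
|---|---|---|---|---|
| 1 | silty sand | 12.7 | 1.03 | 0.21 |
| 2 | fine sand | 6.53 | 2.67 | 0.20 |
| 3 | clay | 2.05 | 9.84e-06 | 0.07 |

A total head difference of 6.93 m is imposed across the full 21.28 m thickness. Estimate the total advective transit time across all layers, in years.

339

With flow normal to the layers, continuity requires the same specific discharge q through every layer.
Σ(b_i/K_i) = 12.7/1.03 + 6.53/2.67 + 2.05/9.84e-06 = 2.083e+05 d.
q = Δh / Σ(b_i/K_i) = 6.93 / 2.083e+05 = 3.326e-05 m/day.
In each layer the seepage velocity is v_i = q/n_i, so the layer transit time is t_i = b_i·n_i / q:
  layer 1 (silty sand): t_1 = 12.7 × 0.21 / 3.326e-05 = 80182 d
  layer 2 (fine sand): t_2 = 6.53 × 0.20 / 3.326e-05 = 39264 d
  layer 3 (clay): t_3 = 2.05 × 0.07 / 3.326e-05 = 4314 d
Total t = Σ t_i = 1.238e+05 days = 338.8 years.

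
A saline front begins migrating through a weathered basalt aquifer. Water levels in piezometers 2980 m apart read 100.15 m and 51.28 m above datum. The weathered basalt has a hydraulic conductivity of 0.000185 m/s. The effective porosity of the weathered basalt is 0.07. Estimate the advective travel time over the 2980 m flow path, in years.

Convert K: 0.000185 m/s × 86400 = 15.98 m/day.
Hydraulic gradient i = (100.15 − 51.28) / 2980 = 48.87 / 2980 = 0.01640.
Darcy flux q = K · i = 15.98 × 0.01640 = 0.2621 m/day.
Seepage velocity v = q / n_e = 0.2621 / 0.07 = 3.745 m/day.
Travel time t = L / v = 2980 / 3.745 = 795.8 days = 2.179 years.

2.18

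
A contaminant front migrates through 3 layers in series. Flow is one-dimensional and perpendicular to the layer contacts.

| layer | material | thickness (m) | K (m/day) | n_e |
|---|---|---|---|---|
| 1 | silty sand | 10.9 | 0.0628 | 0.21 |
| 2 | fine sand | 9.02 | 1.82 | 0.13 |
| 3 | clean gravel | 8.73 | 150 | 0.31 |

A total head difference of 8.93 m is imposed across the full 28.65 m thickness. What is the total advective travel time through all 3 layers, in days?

With flow normal to the layers, continuity requires the same specific discharge q through every layer.
Σ(b_i/K_i) = 10.9/0.0628 + 9.02/1.82 + 8.73/150 = 178.6 d.
q = Δh / Σ(b_i/K_i) = 8.93 / 178.6 = 0.05001 m/day.
In each layer the seepage velocity is v_i = q/n_i, so the layer transit time is t_i = b_i·n_i / q:
  layer 1 (silty sand): t_1 = 10.9 × 0.21 / 0.05001 = 45.78 d
  layer 2 (fine sand): t_2 = 9.02 × 0.13 / 0.05001 = 23.45 d
  layer 3 (clean gravel): t_3 = 8.73 × 0.31 / 0.05001 = 54.12 d
Total t = Σ t_i = 123.3 days.

123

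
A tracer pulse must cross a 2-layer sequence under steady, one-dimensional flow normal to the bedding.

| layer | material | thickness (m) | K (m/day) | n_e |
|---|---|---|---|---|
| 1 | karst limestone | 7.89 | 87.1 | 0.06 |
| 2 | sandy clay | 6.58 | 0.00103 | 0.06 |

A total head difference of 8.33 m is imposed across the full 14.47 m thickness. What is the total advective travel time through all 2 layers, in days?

666

With flow normal to the layers, continuity requires the same specific discharge q through every layer.
Σ(b_i/K_i) = 7.89/87.1 + 6.58/0.00103 = 6388 d.
q = Δh / Σ(b_i/K_i) = 8.33 / 6388 = 0.001304 m/day.
In each layer the seepage velocity is v_i = q/n_i, so the layer transit time is t_i = b_i·n_i / q:
  layer 1 (karst limestone): t_1 = 7.89 × 0.06 / 0.001304 = 363.1 d
  layer 2 (sandy clay): t_2 = 6.58 × 0.06 / 0.001304 = 302.8 d
Total t = Σ t_i = 665.8 days.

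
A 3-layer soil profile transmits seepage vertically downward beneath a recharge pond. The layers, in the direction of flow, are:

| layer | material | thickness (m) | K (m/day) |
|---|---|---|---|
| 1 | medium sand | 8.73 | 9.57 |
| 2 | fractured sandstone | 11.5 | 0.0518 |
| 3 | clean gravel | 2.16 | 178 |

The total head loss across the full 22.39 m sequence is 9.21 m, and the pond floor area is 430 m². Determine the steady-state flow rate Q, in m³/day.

Flow is perpendicular to layering, so the layers act in series and the equivalent K is the thickness-weighted harmonic mean.
Total thickness L = 8.73 + 11.5 + 2.16 = 22.39 m.
Σ(b_i/K_i) = 8.73/9.57 + 11.5/0.0518 + 2.16/178 = 222.9 d.
K_eq = L / Σ(b_i/K_i) = 22.39 / 222.9 = 0.1004 m/day.
Q = K_eq · A · (Δh/L) = 0.1004 × 430 × (9.21/22.39) = 17.76 m³/day.

17.8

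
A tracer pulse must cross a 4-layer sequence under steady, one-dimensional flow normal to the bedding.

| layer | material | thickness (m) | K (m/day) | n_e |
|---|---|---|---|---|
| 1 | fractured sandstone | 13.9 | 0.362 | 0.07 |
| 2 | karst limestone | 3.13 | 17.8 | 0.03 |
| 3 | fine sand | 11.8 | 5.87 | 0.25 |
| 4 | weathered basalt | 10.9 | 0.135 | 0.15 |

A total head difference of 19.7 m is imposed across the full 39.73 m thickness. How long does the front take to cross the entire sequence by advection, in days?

With flow normal to the layers, continuity requires the same specific discharge q through every layer.
Σ(b_i/K_i) = 13.9/0.362 + 3.13/17.8 + 11.8/5.87 + 10.9/0.135 = 121.3 d.
q = Δh / Σ(b_i/K_i) = 19.7 / 121.3 = 0.1624 m/day.
In each layer the seepage velocity is v_i = q/n_i, so the layer transit time is t_i = b_i·n_i / q:
  layer 1 (fractured sandstone): t_1 = 13.9 × 0.07 / 0.1624 = 5.992 d
  layer 2 (karst limestone): t_2 = 3.13 × 0.03 / 0.1624 = 0.5783 d
  layer 3 (fine sand): t_3 = 11.8 × 0.25 / 0.1624 = 18.17 d
  layer 4 (weathered basalt): t_4 = 10.9 × 0.15 / 0.1624 = 10.07 d
Total t = Σ t_i = 34.81 days.

34.8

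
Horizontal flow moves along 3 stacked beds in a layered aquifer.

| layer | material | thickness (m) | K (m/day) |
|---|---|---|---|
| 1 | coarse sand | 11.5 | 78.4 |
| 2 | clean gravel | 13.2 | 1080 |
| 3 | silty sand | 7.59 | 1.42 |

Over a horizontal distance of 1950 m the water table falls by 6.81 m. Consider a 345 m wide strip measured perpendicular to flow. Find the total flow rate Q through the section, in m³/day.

18300

Flow is parallel to layering, so each bed carries its own Darcy discharge and the transmissivities add.
Σ(K_i·b_i) = 78.4×11.5 + 1080×13.2 + 1.42×7.59 = 15168 m²/day.
Hydraulic gradient i = Δh / L = 6.81 / 1950 = 0.003492.
Q = Σ(K_i·b_i) · W · i = 15168 × 345 × 0.003492 = 18276 m³/day.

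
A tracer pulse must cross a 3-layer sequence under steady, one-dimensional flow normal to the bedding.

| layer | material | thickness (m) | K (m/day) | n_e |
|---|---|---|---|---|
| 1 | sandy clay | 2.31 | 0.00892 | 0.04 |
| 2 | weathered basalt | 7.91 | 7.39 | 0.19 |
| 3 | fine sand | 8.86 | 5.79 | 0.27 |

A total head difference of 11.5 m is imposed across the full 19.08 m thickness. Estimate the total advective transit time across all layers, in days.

90.7

With flow normal to the layers, continuity requires the same specific discharge q through every layer.
Σ(b_i/K_i) = 2.31/0.00892 + 7.91/7.39 + 8.86/5.79 = 261.6 d.
q = Δh / Σ(b_i/K_i) = 11.5 / 261.6 = 0.04397 m/day.
In each layer the seepage velocity is v_i = q/n_i, so the layer transit time is t_i = b_i·n_i / q:
  layer 1 (sandy clay): t_1 = 2.31 × 0.04 / 0.04397 = 2.102 d
  layer 2 (weathered basalt): t_2 = 7.91 × 0.19 / 0.04397 = 34.18 d
  layer 3 (fine sand): t_3 = 8.86 × 0.27 / 0.04397 = 54.41 d
Total t = Σ t_i = 90.70 days.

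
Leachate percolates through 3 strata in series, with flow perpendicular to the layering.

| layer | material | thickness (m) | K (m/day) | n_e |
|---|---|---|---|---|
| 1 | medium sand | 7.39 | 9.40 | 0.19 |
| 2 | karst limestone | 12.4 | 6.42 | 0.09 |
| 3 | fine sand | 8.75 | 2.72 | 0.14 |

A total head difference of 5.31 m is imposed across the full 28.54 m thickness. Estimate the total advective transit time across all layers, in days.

With flow normal to the layers, continuity requires the same specific discharge q through every layer.
Σ(b_i/K_i) = 7.39/9.40 + 12.4/6.42 + 8.75/2.72 = 5.935 d.
q = Δh / Σ(b_i/K_i) = 5.31 / 5.935 = 0.8948 m/day.
In each layer the seepage velocity is v_i = q/n_i, so the layer transit time is t_i = b_i·n_i / q:
  layer 1 (medium sand): t_1 = 7.39 × 0.19 / 0.8948 = 1.569 d
  layer 2 (karst limestone): t_2 = 12.4 × 0.09 / 0.8948 = 1.247 d
  layer 3 (fine sand): t_3 = 8.75 × 0.14 / 0.8948 = 1.369 d
Total t = Σ t_i = 4.186 days.

4.19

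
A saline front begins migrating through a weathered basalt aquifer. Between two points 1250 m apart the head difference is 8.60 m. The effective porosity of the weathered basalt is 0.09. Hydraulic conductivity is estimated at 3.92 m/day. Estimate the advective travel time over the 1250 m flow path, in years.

Hydraulic gradient i = Δh / L = 8.60 / 1250 = 0.006880.
Darcy flux q = K · i = 3.920 × 0.006880 = 0.02697 m/day.
Seepage velocity v = q / n_e = 0.02697 / 0.09 = 0.2997 m/day.
Travel time t = L / v = 1250 / 0.2997 = 4171 days = 11.42 years.

11.4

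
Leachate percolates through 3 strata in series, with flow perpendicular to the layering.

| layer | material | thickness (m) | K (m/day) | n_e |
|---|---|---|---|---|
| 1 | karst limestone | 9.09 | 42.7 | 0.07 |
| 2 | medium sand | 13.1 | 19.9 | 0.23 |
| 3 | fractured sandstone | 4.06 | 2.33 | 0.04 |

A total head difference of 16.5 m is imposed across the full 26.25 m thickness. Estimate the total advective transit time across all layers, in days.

With flow normal to the layers, continuity requires the same specific discharge q through every layer.
Σ(b_i/K_i) = 9.09/42.7 + 13.1/19.9 + 4.06/2.33 = 2.614 d.
q = Δh / Σ(b_i/K_i) = 16.5 / 2.614 = 6.313 m/day.
In each layer the seepage velocity is v_i = q/n_i, so the layer transit time is t_i = b_i·n_i / q:
  layer 1 (karst limestone): t_1 = 9.09 × 0.07 / 6.313 = 0.1008 d
  layer 2 (medium sand): t_2 = 13.1 × 0.23 / 6.313 = 0.4773 d
  layer 3 (fractured sandstone): t_3 = 4.06 × 0.04 / 6.313 = 0.02572 d
Total t = Σ t_i = 0.6038 days.

0.604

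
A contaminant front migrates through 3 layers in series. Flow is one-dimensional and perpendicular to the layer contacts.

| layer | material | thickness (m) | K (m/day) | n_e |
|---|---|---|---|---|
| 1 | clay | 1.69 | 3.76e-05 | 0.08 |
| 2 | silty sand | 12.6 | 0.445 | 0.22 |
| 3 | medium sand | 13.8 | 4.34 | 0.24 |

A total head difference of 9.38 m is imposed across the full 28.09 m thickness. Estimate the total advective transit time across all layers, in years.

81.6

With flow normal to the layers, continuity requires the same specific discharge q through every layer.
Σ(b_i/K_i) = 1.69/3.76e-05 + 12.6/0.445 + 13.8/4.34 = 44978 d.
q = Δh / Σ(b_i/K_i) = 9.38 / 44978 = 0.0002085 m/day.
In each layer the seepage velocity is v_i = q/n_i, so the layer transit time is t_i = b_i·n_i / q:
  layer 1 (clay): t_1 = 1.69 × 0.08 / 0.0002085 = 648.3 d
  layer 2 (silty sand): t_2 = 12.6 × 0.22 / 0.0002085 = 13292 d
  layer 3 (medium sand): t_3 = 13.8 × 0.24 / 0.0002085 = 15881 d
Total t = Σ t_i = 29822 days = 81.65 years.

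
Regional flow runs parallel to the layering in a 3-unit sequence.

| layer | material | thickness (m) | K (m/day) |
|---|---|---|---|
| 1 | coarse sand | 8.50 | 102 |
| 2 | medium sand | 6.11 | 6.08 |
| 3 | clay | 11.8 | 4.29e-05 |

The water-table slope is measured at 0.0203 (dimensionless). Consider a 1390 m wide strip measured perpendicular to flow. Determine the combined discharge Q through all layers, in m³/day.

Flow is parallel to layering, so each bed carries its own Darcy discharge and the transmissivities add.
Σ(K_i·b_i) = 102×8.50 + 6.08×6.11 + 4.29e-05×11.8 = 904.1 m²/day.
Hydraulic gradient i = 0.0203.
Q = Σ(K_i·b_i) · W · i = 904.1 × 1390 × 0.02030 = 25512 m³/day.

25500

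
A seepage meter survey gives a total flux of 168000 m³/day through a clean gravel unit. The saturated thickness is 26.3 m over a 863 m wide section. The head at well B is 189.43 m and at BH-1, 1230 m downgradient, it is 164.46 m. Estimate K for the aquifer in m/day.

365

Cross-sectional area A = 863 × 26.3 = 22697 m².
Hydraulic gradient i = (189.43 − 164.46) / 1230 = 24.97 / 1230 = 0.02030.
From Q = K·A·i, K = Q / (A·i) = 168000 / (22697 × 0.02030) = 364.6 m/day.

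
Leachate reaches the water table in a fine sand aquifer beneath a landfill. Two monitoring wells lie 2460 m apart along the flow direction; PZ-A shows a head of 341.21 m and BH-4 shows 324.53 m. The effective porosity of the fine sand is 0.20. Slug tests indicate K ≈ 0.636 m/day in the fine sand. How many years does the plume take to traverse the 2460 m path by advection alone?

312

Hydraulic gradient i = (341.21 − 324.53) / 2460 = 16.68 / 2460 = 0.006780.
Darcy flux q = K · i = 0.6360 × 0.006780 = 0.004312 m/day.
Seepage velocity v = q / n_e = 0.004312 / 0.20 = 0.02156 m/day.
Travel time t = L / v = 2460 / 0.02156 = 1.141e+05 days = 312.4 years.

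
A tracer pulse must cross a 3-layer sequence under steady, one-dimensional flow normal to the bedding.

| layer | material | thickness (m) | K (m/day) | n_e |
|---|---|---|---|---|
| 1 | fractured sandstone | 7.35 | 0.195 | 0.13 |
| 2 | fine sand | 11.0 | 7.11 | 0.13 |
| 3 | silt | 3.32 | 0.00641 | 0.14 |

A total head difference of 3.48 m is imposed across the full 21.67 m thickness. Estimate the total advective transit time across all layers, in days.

456

With flow normal to the layers, continuity requires the same specific discharge q through every layer.
Σ(b_i/K_i) = 7.35/0.195 + 11.0/7.11 + 3.32/0.00641 = 557.2 d.
q = Δh / Σ(b_i/K_i) = 3.48 / 557.2 = 0.006246 m/day.
In each layer the seepage velocity is v_i = q/n_i, so the layer transit time is t_i = b_i·n_i / q:
  layer 1 (fractured sandstone): t_1 = 7.35 × 0.13 / 0.006246 = 153.0 d
  layer 2 (fine sand): t_2 = 11.0 × 0.13 / 0.006246 = 229.0 d
  layer 3 (silt): t_3 = 3.32 × 0.14 / 0.006246 = 74.42 d
Total t = Σ t_i = 456.4 days.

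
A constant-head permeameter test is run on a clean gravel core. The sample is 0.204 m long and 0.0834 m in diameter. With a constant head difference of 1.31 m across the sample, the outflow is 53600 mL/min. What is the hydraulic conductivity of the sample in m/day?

2200

Cross-sectional area A = π·(d/2)² = π × (0.0834/2)² = 0.005463 m².
Convert discharge: 53600 mL/min = 0.0008933 m³/s.
Darcy's law rearranged: K = Q·L / (A·Δh) = 0.0008933 × 0.204 / (0.005463 × 1.31) = 0.02547 m/s = 2200 m/day.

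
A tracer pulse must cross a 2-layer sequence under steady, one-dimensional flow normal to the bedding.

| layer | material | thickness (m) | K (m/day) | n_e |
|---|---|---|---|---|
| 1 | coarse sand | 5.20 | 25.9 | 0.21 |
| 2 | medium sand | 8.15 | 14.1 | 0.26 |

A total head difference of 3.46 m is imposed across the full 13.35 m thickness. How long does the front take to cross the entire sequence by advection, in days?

With flow normal to the layers, continuity requires the same specific discharge q through every layer.
Σ(b_i/K_i) = 5.20/25.9 + 8.15/14.1 = 0.7788 d.
q = Δh / Σ(b_i/K_i) = 3.46 / 0.7788 = 4.443 m/day.
In each layer the seepage velocity is v_i = q/n_i, so the layer transit time is t_i = b_i·n_i / q:
  layer 1 (coarse sand): t_1 = 5.20 × 0.21 / 4.443 = 0.2458 d
  layer 2 (medium sand): t_2 = 8.15 × 0.26 / 4.443 = 0.4770 d
Total t = Σ t_i = 0.7227 days.

0.723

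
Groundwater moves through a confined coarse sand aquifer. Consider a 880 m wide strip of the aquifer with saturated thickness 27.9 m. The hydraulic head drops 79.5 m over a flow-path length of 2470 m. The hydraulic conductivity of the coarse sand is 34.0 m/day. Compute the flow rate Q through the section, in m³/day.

26900

Cross-sectional area A = 880 × 27.9 = 24552 m².
Hydraulic gradient i = Δh / L = 79.5 / 2470 = 0.03219.
Darcy's law: Q = K · A · i = 34.00 × 24552 × 0.03219 = 26868 m³/day.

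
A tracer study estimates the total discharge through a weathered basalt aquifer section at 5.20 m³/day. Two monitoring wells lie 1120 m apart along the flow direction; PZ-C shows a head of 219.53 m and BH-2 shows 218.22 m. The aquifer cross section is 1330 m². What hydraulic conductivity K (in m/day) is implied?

Hydraulic gradient i = (219.53 − 218.22) / 1120 = 1.31 / 1120 = 0.001170.
From Q = K·A·i, K = Q / (A·i) = 5.20 / (1330 × 0.001170) = 3.343 m/day.

3.34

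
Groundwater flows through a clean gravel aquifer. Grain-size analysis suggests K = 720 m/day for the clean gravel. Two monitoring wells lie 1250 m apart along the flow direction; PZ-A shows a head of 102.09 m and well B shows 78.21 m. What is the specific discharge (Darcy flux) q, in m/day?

Hydraulic gradient i = (102.09 − 78.21) / 1250 = 23.88 / 1250 = 0.01910.
Specific discharge q = K · i = 720.0 × 0.01910 = 13.75 m/day.

13.8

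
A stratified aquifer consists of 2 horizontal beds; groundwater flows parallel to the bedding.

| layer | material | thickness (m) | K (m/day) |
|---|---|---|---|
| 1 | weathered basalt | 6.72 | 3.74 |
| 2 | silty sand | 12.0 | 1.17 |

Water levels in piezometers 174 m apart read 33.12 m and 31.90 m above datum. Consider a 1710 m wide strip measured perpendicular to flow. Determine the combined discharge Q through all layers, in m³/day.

470

Flow is parallel to layering, so each bed carries its own Darcy discharge and the transmissivities add.
Σ(K_i·b_i) = 3.74×6.72 + 1.17×12.0 = 39.17 m²/day.
Hydraulic gradient i = (33.12 − 31.90) / 174 = 1.22 / 174 = 0.007011.
Q = Σ(K_i·b_i) · W · i = 39.17 × 1710 × 0.007011 = 469.7 m³/day.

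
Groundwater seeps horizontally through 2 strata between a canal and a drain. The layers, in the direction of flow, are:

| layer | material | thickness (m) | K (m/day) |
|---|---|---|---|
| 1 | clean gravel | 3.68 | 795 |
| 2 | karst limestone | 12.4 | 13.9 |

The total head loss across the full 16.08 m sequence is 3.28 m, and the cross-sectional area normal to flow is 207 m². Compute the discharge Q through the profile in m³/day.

Flow is perpendicular to layering, so the layers act in series and the equivalent K is the thickness-weighted harmonic mean.
Total thickness L = 3.68 + 12.4 = 16.08 m.
Σ(b_i/K_i) = 3.68/795 + 12.4/13.9 = 0.8967 d.
K_eq = L / Σ(b_i/K_i) = 16.08 / 0.8967 = 17.93 m/day.
Q = K_eq · A · (Δh/L) = 17.93 × 207 × (3.28/16.08) = 757.2 m³/day.

757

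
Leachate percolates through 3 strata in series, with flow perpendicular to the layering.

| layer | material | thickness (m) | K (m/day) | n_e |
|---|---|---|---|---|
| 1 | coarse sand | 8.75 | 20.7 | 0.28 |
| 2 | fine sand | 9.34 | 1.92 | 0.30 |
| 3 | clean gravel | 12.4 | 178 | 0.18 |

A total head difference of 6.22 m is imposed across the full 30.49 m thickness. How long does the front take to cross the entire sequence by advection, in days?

6.45

With flow normal to the layers, continuity requires the same specific discharge q through every layer.
Σ(b_i/K_i) = 8.75/20.7 + 9.34/1.92 + 12.4/178 = 5.357 d.
q = Δh / Σ(b_i/K_i) = 6.22 / 5.357 = 1.161 m/day.
In each layer the seepage velocity is v_i = q/n_i, so the layer transit time is t_i = b_i·n_i / q:
  layer 1 (coarse sand): t_1 = 8.75 × 0.28 / 1.161 = 2.110 d
  layer 2 (fine sand): t_2 = 9.34 × 0.30 / 1.161 = 2.413 d
  layer 3 (clean gravel): t_3 = 12.4 × 0.18 / 1.161 = 1.922 d
Total t = Σ t_i = 6.446 days.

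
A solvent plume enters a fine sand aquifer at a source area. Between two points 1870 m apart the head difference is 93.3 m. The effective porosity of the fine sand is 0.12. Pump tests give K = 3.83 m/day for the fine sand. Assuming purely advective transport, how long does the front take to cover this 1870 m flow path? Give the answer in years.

3.22

Hydraulic gradient i = Δh / L = 93.3 / 1870 = 0.04989.
Darcy flux q = K · i = 3.830 × 0.04989 = 0.1911 m/day.
Seepage velocity v = q / n_e = 0.1911 / 0.12 = 1.592 m/day.
Travel time t = L / v = 1870 / 1.592 = 1174 days = 3.215 years.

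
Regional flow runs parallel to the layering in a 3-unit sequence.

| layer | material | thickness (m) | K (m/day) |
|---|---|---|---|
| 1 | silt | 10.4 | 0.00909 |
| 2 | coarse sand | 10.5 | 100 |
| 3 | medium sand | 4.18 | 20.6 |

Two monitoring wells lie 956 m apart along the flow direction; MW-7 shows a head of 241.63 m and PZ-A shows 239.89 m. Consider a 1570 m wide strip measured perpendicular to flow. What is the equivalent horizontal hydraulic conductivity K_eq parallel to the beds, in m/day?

Flow is parallel to layering, so each bed carries its own Darcy discharge and the transmissivities add.
Σ(K_i·b_i) = 0.00909×10.4 + 100×10.5 + 20.6×4.18 = 1136 m²/day.
Total thickness b = 25.08 m, so K_eq = Σ(K_i·b_i)/b = 45.30 m/day.

45.3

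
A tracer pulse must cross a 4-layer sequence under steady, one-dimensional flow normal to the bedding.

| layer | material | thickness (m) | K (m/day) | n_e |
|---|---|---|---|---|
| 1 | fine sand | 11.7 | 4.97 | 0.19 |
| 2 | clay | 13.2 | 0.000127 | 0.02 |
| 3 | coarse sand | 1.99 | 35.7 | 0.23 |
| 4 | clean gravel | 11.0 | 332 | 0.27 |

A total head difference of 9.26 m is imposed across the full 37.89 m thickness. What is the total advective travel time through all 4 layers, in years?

With flow normal to the layers, continuity requires the same specific discharge q through every layer.
Σ(b_i/K_i) = 11.7/4.97 + 13.2/0.000127 + 1.99/35.7 + 11.0/332 = 1.039e+05 d.
q = Δh / Σ(b_i/K_i) = 9.26 / 1.039e+05 = 8.909e-05 m/day.
In each layer the seepage velocity is v_i = q/n_i, so the layer transit time is t_i = b_i·n_i / q:
  layer 1 (fine sand): t_1 = 11.7 × 0.19 / 8.909e-05 = 24952 d
  layer 2 (clay): t_2 = 13.2 × 0.02 / 8.909e-05 = 2963 d
  layer 3 (coarse sand): t_3 = 1.99 × 0.23 / 8.909e-05 = 5137 d
  layer 4 (clean gravel): t_4 = 11.0 × 0.27 / 8.909e-05 = 33337 d
Total t = Σ t_i = 66390 days = 181.8 years.

182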